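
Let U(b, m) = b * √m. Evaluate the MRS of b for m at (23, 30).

MU_b = √m and MU_m = 0.5·b·m^(-0.5).
MRS = MU_b/MU_m = (2)·m/b.
At (23, 30): MRS = 60/23.
So at (23, 30) the consumer would give up 60/23 units of m for one more unit of b.

MRS = 60/23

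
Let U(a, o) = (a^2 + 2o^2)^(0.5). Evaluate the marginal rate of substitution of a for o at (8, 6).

For CES with ρ = 2, MRS = (1/2)·(o/a)^(-1).
At (8, 6): MRS = 2/3.
The indifference curve has slope −2/3 at this bundle.

MRS = 2/3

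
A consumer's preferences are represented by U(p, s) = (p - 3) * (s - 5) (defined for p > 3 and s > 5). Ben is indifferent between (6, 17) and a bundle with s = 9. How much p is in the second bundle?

U(6, 17) = 36.
Set U(p, 9) = 36 and solve.
With s = 9: (9 − 5) = 4, so (p − 3) = 36/4 = 9.
So p = 3 + 9 = 12.
Check: U(12, 9) = 36.

p = 12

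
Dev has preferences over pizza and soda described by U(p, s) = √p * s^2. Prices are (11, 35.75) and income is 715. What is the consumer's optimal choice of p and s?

MU_p = 0.5·p^(-0.5)·s^2 and MU_s = 2·√p·s.
MRS = MU_p/MU_s = (0.25)·s/p.
Tangency: set MRS = p_p/p_s = 11/35.75 = 4/13.
So (0.25)·s/p = 4/13, i.e. s = (16/13)·p.
Substitute into the budget 11·p + 35.75·s = 715: 55·p = 715, so p* = 13.
Then s* = (16/13)·13 = 16.

p* = 13, s* = 16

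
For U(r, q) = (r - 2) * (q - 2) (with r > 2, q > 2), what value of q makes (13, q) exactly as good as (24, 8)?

U(24, 8) = 132.
Set U(13, q) = 132 and solve.
With r = 13: (13 − 2) = 11, so (q − 2) = 132/11 = 12.
So q = 2 + 12 = 14.
Check: U(13, 14) = 132.

q = 14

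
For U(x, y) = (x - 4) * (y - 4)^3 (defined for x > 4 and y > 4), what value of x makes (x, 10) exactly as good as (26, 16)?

x = 180

U(26, 16) = 38016.
Set U(x, 10) = 38016 and solve.
With y = 10: (10 − 4)^3 = 216, so (x − 4) = 38016/216 = 176.
So x = 4 + 176 = 180.
Check: U(180, 10) = 38016.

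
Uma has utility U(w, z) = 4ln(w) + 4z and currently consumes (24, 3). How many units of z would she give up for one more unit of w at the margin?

MU_w = 4/w, MU_z = 4.
MRS = 4/w ÷ 4.
At (24, 3): MRS = 1/24.
That is, one extra unit of w is worth 1/24 units of z at the margin.

MRS = 1/24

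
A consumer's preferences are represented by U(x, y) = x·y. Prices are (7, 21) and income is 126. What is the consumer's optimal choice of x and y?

x* = 9, y* = 3

MU_x = y and MU_y = x.
MRS = MU_x/MU_y = y/x.
Tangency: set MRS = p_x/p_y = 7/21 = 1/3.
So y/x = 1/3, i.e. y = (1/3)·x.
Substitute into the budget 7·x + 21·y = 126: 14·x = 126, so x* = 9.
Then y* = (1/3)·9 = 3.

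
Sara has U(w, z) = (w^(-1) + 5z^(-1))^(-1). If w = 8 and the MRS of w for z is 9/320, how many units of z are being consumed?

For CES with ρ = -1, MRS = (1/5)·(z/w)^2.
Setting (1/5)·(z/8)^2 = 9/320 gives (z/8)^2 = 9/64, so z/8 = 0.375 and z = 3.

z = 3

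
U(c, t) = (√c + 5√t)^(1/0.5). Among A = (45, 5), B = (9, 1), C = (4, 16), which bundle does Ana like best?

Bundle C

Evaluate utility at each bundle:
U(A) = 320.000.
U(B) = 64.000.
U(C) = 484.000.
Highest utility is C, so C ≻ A ≻ B.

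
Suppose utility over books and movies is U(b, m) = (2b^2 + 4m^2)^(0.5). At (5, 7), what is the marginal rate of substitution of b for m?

MRS = 5/14

For CES with ρ = 2, MRS = (2/4)·(m/b)^(-1).
At (5, 7): MRS = 5/14.
The indifference curve has slope −5/14 at this bundle.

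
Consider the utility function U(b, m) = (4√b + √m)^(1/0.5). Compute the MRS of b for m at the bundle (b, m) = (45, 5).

MRS = 4/3

For CES with ρ = 0.5, MRS = (4/1)·√(m/b).
At (45, 5): MRS = 4/3.
The indifference curve has slope −4/3 at this bundle.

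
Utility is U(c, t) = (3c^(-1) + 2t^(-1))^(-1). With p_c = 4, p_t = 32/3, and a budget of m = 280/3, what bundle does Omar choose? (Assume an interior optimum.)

c* = 10, t* = 5

For CES with ρ = -1, MRS = (3/2)·(t/c)^2.
Tangency: set MRS = p_c/p_t = 4/(32/3) = 0.375.
So (t/c)^2 = 0.25; taking the square root, t/c = 0.5, i.e. t = 0.5·c.
Substitute into the budget 4·c + (32/3)·t = 280/3: (28/3)·c = 280/3, so c* = 10 and t* = 0.5·10 = 5.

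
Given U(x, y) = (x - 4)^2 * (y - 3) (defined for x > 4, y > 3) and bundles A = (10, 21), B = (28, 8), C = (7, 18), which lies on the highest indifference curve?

Evaluate utility at each bundle:
U(A) = 648.
U(B) = 2880.
U(C) = 135.
Highest utility is B, so B ≻ A ≻ C.

Bundle B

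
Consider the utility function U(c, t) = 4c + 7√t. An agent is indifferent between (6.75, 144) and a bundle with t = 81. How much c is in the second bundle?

U(6.75, 144) = 111.
Set U(c, 81) = 111 and solve.
With t = 81: √81 = 9, so 4c = 111 − 7·9 = 48 and c = 12.
Check: U(12, 81) = 111.

c = 12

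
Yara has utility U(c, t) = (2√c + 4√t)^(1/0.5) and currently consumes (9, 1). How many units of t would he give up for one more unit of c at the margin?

MRS = 1/6

For CES with ρ = 0.5, MRS = (2/4)·√(t/c).
At (9, 1): MRS = 1/6.
The indifference curve has slope −1/6 at this bundle.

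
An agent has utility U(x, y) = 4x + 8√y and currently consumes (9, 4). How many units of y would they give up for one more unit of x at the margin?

MRS = 2

MU_x = 4, MU_y = 8/(2√y).
MRS = 4 ÷ (8/(2√y)).
At (9, 4): MRS = 2.
So at (9, 4) the consumer would give up 2 units of y for one more unit of x.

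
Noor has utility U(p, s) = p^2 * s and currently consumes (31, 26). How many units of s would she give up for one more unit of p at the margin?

MU_p = 2·p·s and MU_s = p^2.
MRS = MU_p/MU_s = (2/1)·s/p.
At (31, 26): MRS = 52/31.
So at (31, 26) the consumer would give up 52/31 units of s for one more unit of p.

MRS = 52/31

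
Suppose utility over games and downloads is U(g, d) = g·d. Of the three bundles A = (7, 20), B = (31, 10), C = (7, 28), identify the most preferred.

Bundle B

Evaluate utility at each bundle:
U(A) = 140.
U(B) = 310.
U(C) = 196.
Highest utility is B, so B ≻ C ≻ A.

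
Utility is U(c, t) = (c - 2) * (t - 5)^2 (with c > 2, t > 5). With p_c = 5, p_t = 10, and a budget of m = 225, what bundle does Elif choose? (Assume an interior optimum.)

c* = 13, t* = 16

MU_c = (t−5)^2, MU_t = 2·(c−2)·(t−5).
MRS = (1/2)·(t−5)/(c−2).
Tangency: set MRS = p_c/p_t = 5/10 = 0.5.
So (1/2)·(t − 5)/(c − 2) = 0.5, i.e. (t − 5) = (c − 2).
Rewrite the budget in excess-of-subsistence terms: 5·(c − 2) + 10·(t − 5) = 225 − 5·2 − 10·5 = 165.
Substituting, 15·(c − 2) = 165, so c − 2 = 11 and c* = 13.
Then t − 5 = 11, so t* = 16.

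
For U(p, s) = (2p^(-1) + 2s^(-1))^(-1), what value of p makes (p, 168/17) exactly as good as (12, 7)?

p = 8

U depends on (p, s) only through S = 2p^(-1) + 2s^(-1), so equal utility means equal S. At (12, 7): S = 19/42.
With s = 168/17: 2·(168/17)^(-1) = 17/84, so 2p^(-1) = 19/42 − 17/84 = 0.25, i.e. p^(-1) = 0.125.
Hence p = 1/0.125 = 8.
Check: U(8, 168/17) = 2.2105.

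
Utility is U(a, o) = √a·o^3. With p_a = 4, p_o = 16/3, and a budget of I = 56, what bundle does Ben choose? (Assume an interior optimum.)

MU_a = 0.5·a^(-0.5)·o^3 and MU_o = 3·√a·o^2.
MRS = MU_a/MU_o = (1/6)·o/a.
Tangency: set MRS = p_a/p_o = 4/(16/3) = 0.75.
So (1/6)·o/a = 0.75, i.e. o = 4.5·a.
Substitute into the budget 4·a + (16/3)·o = 56: 28·a = 56, so a* = 2.
Then o* = 4.5·2 = 9.

a* = 2, o* = 9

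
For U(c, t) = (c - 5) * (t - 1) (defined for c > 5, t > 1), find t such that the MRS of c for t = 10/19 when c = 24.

t = 11

MU_c = (t−1), MU_t = (c−5).
MRS = (t−1)/(c−5).
Substitute c = 24: MRS = (t − 1)/19. Setting this equal to 10/19 gives t − 1 = (10/19)·19 = 10, so t = 11.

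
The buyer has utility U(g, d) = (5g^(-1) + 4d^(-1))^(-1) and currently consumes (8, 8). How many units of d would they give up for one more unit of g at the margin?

MRS = 1.25

For CES with ρ = -1, MRS = (5/4)·(d/g)^2.
At (8, 8): MRS = 1.25.
So at (8, 8) the consumer would give up 1.25 units of d for one more unit of g.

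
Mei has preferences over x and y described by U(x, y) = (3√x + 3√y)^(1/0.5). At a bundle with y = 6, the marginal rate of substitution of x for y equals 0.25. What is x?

For CES with ρ = 0.5, MRS = √(y/x).
Setting √(6/x) = 0.25 gives 6/x = 1/16 and x = 96.

x = 96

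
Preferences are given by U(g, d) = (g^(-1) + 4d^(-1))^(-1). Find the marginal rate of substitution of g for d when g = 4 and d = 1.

MRS = 1/64

For CES with ρ = -1, MRS = (1/4)·(d/g)^2.
At (4, 1): MRS = 1/64.
So at (4, 1) the consumer would give up 1/64 units of d for one more unit of g.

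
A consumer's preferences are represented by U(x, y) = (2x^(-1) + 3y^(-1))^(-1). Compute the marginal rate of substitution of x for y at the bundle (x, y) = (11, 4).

MRS = 32/363

For CES with ρ = -1, MRS = (2/3)·(y/x)^2.
At (11, 4): MRS = 32/363.
That is, one extra unit of x is worth 32/363 units of y at the margin.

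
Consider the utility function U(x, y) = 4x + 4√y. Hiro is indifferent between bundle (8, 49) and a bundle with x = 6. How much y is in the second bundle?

U(8, 49) = 60.
Set U(6, y) = 60 and solve.
With x = 6: 4√y = 60 − 4·6 = 36, so √y = 9 and y = 81.
Check: U(6, 81) = 60.

y = 81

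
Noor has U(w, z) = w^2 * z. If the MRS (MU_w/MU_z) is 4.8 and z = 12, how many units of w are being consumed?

MU_w = 2·w·z and MU_z = w^2.
MRS = MU_w/MU_z = (2/1)·z/w.
Substitute z = 12: MRS = 24/w. Setting 24/w = 4.8 gives w = 24/4.8 = 5.

w = 5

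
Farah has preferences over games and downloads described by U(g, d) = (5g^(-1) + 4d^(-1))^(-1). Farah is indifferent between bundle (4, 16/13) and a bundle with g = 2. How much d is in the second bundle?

d = 2

U depends on (g, d) only through S = 5g^(-1) + 4d^(-1), so equal utility means equal S. At (4, 16/13): S = 4.5.
With g = 2: 5·2^(-1) = 2.5, so 4d^(-1) = 4.5 − 2.5 = 2, i.e. d^(-1) = 0.5.
Hence d = 1/0.5 = 2.
Check: U(2, 2) = 0.2222.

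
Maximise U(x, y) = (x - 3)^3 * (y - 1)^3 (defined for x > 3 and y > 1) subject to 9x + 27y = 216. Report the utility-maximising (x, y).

x* = 12, y* = 4

MU_x = 3·(x−3)^2·(y−1)^3, MU_y = 3·(x−3)^3·(y−1)^2.
MRS = (y−1)/(x−3).
Tangency: set MRS = p_x/p_y = 9/27 = 1/3.
So (y − 1)/(x − 3) = 1/3, i.e. (y − 1) = (1/3)·(x − 3).
Rewrite the budget in excess-of-subsistence terms: 9·(x − 3) + 27·(y − 1) = 216 − 9·3 − 27·1 = 162.
Substituting, 18·(x − 3) = 162, so x − 3 = 9 and x* = 12.
Then y − 1 = (1/3)·9 = 3, so y* = 4.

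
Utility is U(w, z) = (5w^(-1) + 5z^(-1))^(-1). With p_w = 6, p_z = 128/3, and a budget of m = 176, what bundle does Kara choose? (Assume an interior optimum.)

For CES with ρ = -1, MRS = (z/w)^2.
Tangency: set MRS = p_w/p_z = 6/(128/3) = 9/64.
So (z/w)^2 = 9/64; taking the square root, z/w = 0.375, i.e. z = 0.375·w.
Substitute into the budget 6·w + (128/3)·z = 176: 22·w = 176, so w* = 8 and z* = 0.375·8 = 3.

w* = 8, z* = 3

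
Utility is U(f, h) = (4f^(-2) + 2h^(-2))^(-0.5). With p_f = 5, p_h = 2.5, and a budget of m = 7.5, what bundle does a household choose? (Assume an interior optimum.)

f* = 1, h* = 1

For CES with ρ = -2, MRS = (4/2)·(h/f)^3.
Tangency: set MRS = p_f/p_h = 5/2.5 = 2.
So (h/f)^3 = 1; taking the cube root, h/f = 1, i.e. h = f.
Substitute into the budget 5·f + 2.5·h = 7.5: 7.5·f = 7.5, so f* = 1 and h* = 1.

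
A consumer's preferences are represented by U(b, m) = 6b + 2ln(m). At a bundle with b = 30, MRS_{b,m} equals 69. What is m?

MU_b = 6, MU_m = 2/m.
MRS = 6 ÷ (2/m).
MRS depends only on m: 3·m = 69 ⇒ m = 69/3 = 23.

m = 23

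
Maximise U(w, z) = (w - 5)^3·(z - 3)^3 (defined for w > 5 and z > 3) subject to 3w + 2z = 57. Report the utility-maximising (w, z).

w* = 11, z* = 12

MU_w = 3·(w−5)^2·(z−3)^3, MU_z = 3·(w−5)^3·(z−3)^2.
MRS = (z−3)/(w−5).
Tangency: set MRS = p_w/p_z = 3/2 = 1.5.
So (z − 3)/(w − 5) = 1.5, i.e. (z − 3) = 1.5·(w − 5).
Rewrite the budget in excess-of-subsistence terms: 3·(w − 5) + 2·(z − 3) = 57 − 3·5 − 2·3 = 36.
Substituting, 6·(w − 5) = 36, so w − 5 = 6 and w* = 11.
Then z − 3 = 1.5·6 = 9, so z* = 12.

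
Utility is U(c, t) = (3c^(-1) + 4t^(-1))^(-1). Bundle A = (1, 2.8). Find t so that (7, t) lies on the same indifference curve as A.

t = 1

U depends on (c, t) only through S = 3c^(-1) + 4t^(-1), so equal utility means equal S. At (1, 2.8): S = 31/7.
With c = 7: 3·7^(-1) = 3/7, so 4t^(-1) = 31/7 − 3/7 = 4, i.e. t^(-1) = 1.
Hence t = 1/1 = 1.
Check: U(7, 1) = 0.2258.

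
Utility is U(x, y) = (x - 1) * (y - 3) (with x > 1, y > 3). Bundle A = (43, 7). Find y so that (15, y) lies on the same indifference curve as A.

U(43, 7) = 168.
Set U(15, y) = 168 and solve.
With x = 15: (15 − 1) = 14, so (y − 3) = 168/14 = 12.
So y = 3 + 12 = 15.
Check: U(15, 15) = 168.

y = 15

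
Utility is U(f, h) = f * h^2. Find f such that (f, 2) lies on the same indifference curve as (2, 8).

f = 32

U(2, 8) = 128.
Set U(f, 2) = 128 and solve.
With h = 2: 2^2 = 4, so f = 128/4 = 32.
Check: U(32, 2) = 128.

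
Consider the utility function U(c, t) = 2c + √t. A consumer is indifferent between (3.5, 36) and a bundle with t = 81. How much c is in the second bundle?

c = 2

U(3.5, 36) = 13.
Set U(c, 81) = 13 and solve.
With t = 81: √81 = 9, so 2c = 13 − 9 = 4 and c = 2.
Check: U(2, 81) = 13.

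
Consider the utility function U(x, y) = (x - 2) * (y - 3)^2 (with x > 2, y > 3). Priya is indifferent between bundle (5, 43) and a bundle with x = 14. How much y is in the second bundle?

U(5, 43) = 4800.
Set U(14, y) = 4800 and solve.
With x = 14: (14 − 2) = 12, so (y − 3)^2 = 4800/12 = 400.
Taking the square root (with y > 3): y − 3 = 20, so y = 23.
Check: U(14, 23) = 4800.

y = 23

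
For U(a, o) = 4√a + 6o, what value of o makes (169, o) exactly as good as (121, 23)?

o = 65/3

U(121, 23) = 182.
Set U(169, o) = 182 and solve.
With a = 169: √169 = 13, so 6o = 182 − 4·13 = 130 and o = 65/3.
Check: U(169, 65/3) = 182.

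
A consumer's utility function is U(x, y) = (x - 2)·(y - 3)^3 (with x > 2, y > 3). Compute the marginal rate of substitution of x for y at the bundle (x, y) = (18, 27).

MU_x = (y−3)^3, MU_y = 3·(x−2)·(y−3)^2.
MRS = (1/3)·(y−3)/(x−2).
At (18, 27): MRS = 0.5.
That is, one extra unit of x is worth 0.5 units of y at the margin.

MRS = 0.5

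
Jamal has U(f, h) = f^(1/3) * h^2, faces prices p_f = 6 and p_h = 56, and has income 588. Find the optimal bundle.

MU_f = 1/3·f^(-2/3)·h^2 and MU_h = 2·f^(1/3)·h.
MRS = MU_f/MU_h = (1/6)·h/f.
Tangency: set MRS = p_f/p_h = 6/56 = 3/28.
So (1/6)·h/f = 3/28, i.e. h = (9/14)·f.
Substitute into the budget 6·f + 56·h = 588: 42·f = 588, so f* = 14.
Then h* = (9/14)·14 = 9.

f* = 14, h* = 9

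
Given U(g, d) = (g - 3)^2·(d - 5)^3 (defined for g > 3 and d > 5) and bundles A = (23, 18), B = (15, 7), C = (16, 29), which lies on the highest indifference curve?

Bundle C

Evaluate utility at each bundle:
U(A) = 878800.
U(B) = 1152.
U(C) = 2336256.
Highest utility is C, so C ≻ A ≻ B.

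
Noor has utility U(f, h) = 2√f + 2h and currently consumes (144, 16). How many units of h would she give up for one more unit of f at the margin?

MU_f = 2/(2√f), MU_h = 2.
MRS = 2/(2√f) ÷ 2.
At (144, 16): MRS = 1/24.
The indifference curve has slope −1/24 at this bundle.

MRS = 1/24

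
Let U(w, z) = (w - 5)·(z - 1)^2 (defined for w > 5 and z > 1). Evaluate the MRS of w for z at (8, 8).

MRS = 7/6

MU_w = (z−1)^2, MU_z = 2·(w−5)·(z−1).
MRS = (1/2)·(z−1)/(w−5).
At (8, 8): MRS = 7/6.
The indifference curve has slope −7/6 at this bundle.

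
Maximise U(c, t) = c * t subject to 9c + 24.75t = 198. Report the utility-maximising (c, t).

MU_c = t and MU_t = c.
MRS = MU_c/MU_t = t/c.
Tangency: set MRS = p_c/p_t = 9/24.75 = 4/11.
So t/c = 4/11, i.e. t = (4/11)·c.
Substitute into the budget 9·c + 24.75·t = 198: 18·c = 198, so c* = 11.
Then t* = (4/11)·11 = 4.

c* = 11, t* = 4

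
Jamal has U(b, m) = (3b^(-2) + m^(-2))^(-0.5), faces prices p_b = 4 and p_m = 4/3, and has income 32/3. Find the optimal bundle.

For CES with ρ = -2, MRS = (3/1)·(m/b)^3.
Tangency: set MRS = p_b/p_m = 4/(4/3) = 3.
So (m/b)^3 = 1; taking the cube root, m/b = 1, i.e. m = b.
Substitute into the budget 4·b + (4/3)·m = 32/3: (16/3)·b = 32/3, so b* = 2 and m* = 2.

b* = 2, m* = 2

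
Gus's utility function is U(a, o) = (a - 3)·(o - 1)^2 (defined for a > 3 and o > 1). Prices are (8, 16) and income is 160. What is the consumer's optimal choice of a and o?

MU_a = (o−1)^2, MU_o = 2·(a−3)·(o−1).
MRS = (1/2)·(o−1)/(a−3).
Tangency: set MRS = p_a/p_o = 8/16 = 0.5.
So (1/2)·(o − 1)/(a − 3) = 0.5, i.e. (o − 1) = (a − 3).
Rewrite the budget in excess-of-subsistence terms: 8·(a − 3) + 16·(o − 1) = 160 − 8·3 − 16·1 = 120.
Substituting, 24·(a − 3) = 120, so a − 3 = 5 and a* = 8.
Then o − 1 = 5, so o* = 6.

a* = 8, o* = 6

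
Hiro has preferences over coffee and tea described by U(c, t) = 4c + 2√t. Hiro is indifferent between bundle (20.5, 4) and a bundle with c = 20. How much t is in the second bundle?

t = 9

U(20.5, 4) = 86.
Set U(20, t) = 86 and solve.
With c = 20: 2√t = 86 − 4·20 = 6, so √t = 3 and t = 9.
Check: U(20, 9) = 86.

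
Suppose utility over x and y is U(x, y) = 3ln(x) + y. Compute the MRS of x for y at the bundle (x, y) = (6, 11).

MRS = 0.5

MU_x = 3/x, MU_y = 1.
MRS = 3/x ÷ 1.
At (6, 11): MRS = 0.5.
That is, one extra unit of x is worth 0.5 units of y at the margin.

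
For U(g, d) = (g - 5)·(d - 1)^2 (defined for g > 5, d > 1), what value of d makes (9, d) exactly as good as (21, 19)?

U(21, 19) = 5184.
Set U(9, d) = 5184 and solve.
With g = 9: (9 − 5) = 4, so (d − 1)^2 = 5184/4 = 1296.
Taking the square root (with d > 1): d − 1 = 36, so d = 37.
Check: U(9, 37) = 5184.

d = 37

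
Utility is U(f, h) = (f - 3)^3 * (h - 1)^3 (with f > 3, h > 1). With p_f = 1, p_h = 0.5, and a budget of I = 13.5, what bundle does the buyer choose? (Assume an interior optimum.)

MU_f = 3·(f−3)^2·(h−1)^3, MU_h = 3·(f−3)^3·(h−1)^2.
MRS = (h−1)/(f−3).
Tangency: set MRS = p_f/p_h = 1/0.5 = 2.
So (h − 1)/(f − 3) = 2, i.e. (h − 1) = 2·(f − 3).
Rewrite the budget in excess-of-subsistence terms: 1·(f − 3) + 0.5·(h − 1) = 13.5 − 1·3 − 0.5·1 = 10.
Substituting, 2·(f − 3) = 10, so f − 3 = 5 and f* = 8.
Then h − 1 = 2·5 = 10, so h* = 11.

f* = 8, h* = 11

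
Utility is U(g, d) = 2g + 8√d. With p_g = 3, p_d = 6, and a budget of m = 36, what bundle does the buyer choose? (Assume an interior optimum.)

g* = 10, d* = 1

MU_g = 2, MU_d = 8/(2√d).
MRS = 2 ÷ (8/(2√d)).
Tangency: set MRS = p_g/p_d = 3/6 = 0.5.
MRS depends only on d: 0.5·√d = 0.5 ⇒ √d = 0.5/0.5 = 1 ⇒ d* = 1.
From the budget, 3·g = 36 − 6·1 = 30, so g* = 10.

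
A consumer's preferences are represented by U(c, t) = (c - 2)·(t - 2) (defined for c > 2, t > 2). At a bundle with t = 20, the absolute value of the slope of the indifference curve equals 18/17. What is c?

MU_c = (t−2), MU_t = (c−2).
MRS = (t−2)/(c−2).
Substitute t = 20: MRS = 18/(c − 2). Setting this equal to 18/17 gives c − 2 = 18/(18/17) = 17, so c = 19.

c = 19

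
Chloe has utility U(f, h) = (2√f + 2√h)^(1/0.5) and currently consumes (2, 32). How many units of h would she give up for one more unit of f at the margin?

For CES with ρ = 0.5, MRS = √(h/f).
At (2, 32): MRS = 4.
The indifference curve has slope −4 at this bundle.

MRS = 4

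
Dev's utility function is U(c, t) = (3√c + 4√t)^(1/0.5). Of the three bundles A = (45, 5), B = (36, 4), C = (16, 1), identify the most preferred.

Evaluate utility at each bundle:
U(A) = 845.000.
U(B) = 676.000.
U(C) = 256.000.
Highest utility is A, so A ≻ B ≻ C.

Bundle A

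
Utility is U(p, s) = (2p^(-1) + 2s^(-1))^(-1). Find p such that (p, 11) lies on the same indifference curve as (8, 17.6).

U depends on (p, s) only through S = 2p^(-1) + 2s^(-1), so equal utility means equal S. At (8, 17.6): S = 4/11.
With s = 11: 2·11^(-1) = 2/11, so 2p^(-1) = 4/11 − 2/11 = 2/11, i.e. p^(-1) = 1/11.
Hence p = 1/(1/11) = 11.
Check: U(11, 11) = 2.75.

p = 11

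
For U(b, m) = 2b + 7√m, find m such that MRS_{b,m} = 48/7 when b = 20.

MU_b = 2, MU_m = 7/(2√m).
MRS = 2 ÷ (7/(2√m)).
MRS depends only on m: (4/7)·√m = 48/7 ⇒ √m = (48/7)/(4/7) = 12 ⇒ m = 144.

m = 144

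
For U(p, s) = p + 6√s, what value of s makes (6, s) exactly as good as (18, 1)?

s = 9

U(18, 1) = 24.
Set U(6, s) = 24 and solve.
With p = 6: 6√s = 24 − 6 = 18, so √s = 3 and s = 9.
Check: U(6, 9) = 24.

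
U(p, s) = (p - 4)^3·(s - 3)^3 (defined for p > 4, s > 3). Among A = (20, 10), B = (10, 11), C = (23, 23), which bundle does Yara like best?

Evaluate utility at each bundle:
U(A) = 1404928.
U(B) = 110592.
U(C) = 54872000.
Highest utility is C, so C ≻ A ≻ B.

Bundle C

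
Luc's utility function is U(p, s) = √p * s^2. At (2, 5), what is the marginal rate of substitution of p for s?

MRS = 0.625

MU_p = 0.5·p^(-0.5)·s^2 and MU_s = 2·√p·s.
MRS = MU_p/MU_s = (0.25)·s/p.
At (2, 5): MRS = 0.625.
So at (2, 5) the consumer would give up 0.625 units of s for one more unit of p.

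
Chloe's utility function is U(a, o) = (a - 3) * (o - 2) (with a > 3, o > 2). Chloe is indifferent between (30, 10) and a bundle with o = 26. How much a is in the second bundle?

U(30, 10) = 216.
Set U(a, 26) = 216 and solve.
With o = 26: (26 − 2) = 24, so (a − 3) = 216/24 = 9.
So a = 3 + 9 = 12.
Check: U(12, 26) = 216.

a = 12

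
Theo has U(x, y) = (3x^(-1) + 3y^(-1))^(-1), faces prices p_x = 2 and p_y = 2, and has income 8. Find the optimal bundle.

For CES with ρ = -1, MRS = (y/x)^2.
Tangency: set MRS = p_x/p_y = 2/2 = 1.
So (y/x)^2 = 1; taking the square root, y/x = 1, i.e. y = x.
Substitute into the budget 2·x + 2·y = 8: 4·x = 8, so x* = 2 and y* = 2.

x* = 2, y* = 2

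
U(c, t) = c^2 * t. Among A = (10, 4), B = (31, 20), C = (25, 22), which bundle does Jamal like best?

Evaluate utility at each bundle:
U(A) = 400.
U(B) = 19220.
U(C) = 13750.
Highest utility is B, so B ≻ C ≻ A.

Bundle B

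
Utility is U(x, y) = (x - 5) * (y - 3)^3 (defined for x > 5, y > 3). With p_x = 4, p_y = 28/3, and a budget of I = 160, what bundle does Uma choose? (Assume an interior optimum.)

MU_x = (y−3)^3, MU_y = 3·(x−5)·(y−3)^2.
MRS = (1/3)·(y−3)/(x−5).
Tangency: set MRS = p_x/p_y = 4/(28/3) = 3/7.
So (1/3)·(y − 3)/(x − 5) = 3/7, i.e. (y − 3) = (9/7)·(x − 5).
Rewrite the budget in excess-of-subsistence terms: 4·(x − 5) + (28/3)·(y − 3) = 160 − 4·5 − (28/3)·3 = 112.
Substituting, 16·(x − 5) = 112, so x − 5 = 7 and x* = 12.
Then y − 3 = (9/7)·7 = 9, so y* = 12.

x* = 12, y* = 12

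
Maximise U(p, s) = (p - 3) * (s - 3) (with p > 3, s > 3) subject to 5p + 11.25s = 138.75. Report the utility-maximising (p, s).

p* = 12, s* = 7

MU_p = (s−3), MU_s = (p−3).
MRS = (s−3)/(p−3).
Tangency: set MRS = p_p/p_s = 5/11.25 = 4/9.
So (s − 3)/(p − 3) = 4/9, i.e. (s − 3) = (4/9)·(p − 3).
Rewrite the budget in excess-of-subsistence terms: 5·(p − 3) + 11.25·(s − 3) = 138.75 − 5·3 − 11.25·3 = 90.
Substituting, 10·(p − 3) = 90, so p − 3 = 9 and p* = 12.
Then s − 3 = (4/9)·9 = 4, so s* = 7.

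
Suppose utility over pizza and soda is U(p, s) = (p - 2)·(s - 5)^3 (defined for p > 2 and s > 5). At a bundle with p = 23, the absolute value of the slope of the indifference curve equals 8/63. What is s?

s = 13

MU_p = (s−5)^3, MU_s = 3·(p−2)·(s−5)^2.
MRS = (1/3)·(s−5)/(p−2).
Substitute p = 23: MRS = (s − 5)/63. Setting this equal to 8/63 gives s − 5 = (8/63)·63 = 8, so s = 13.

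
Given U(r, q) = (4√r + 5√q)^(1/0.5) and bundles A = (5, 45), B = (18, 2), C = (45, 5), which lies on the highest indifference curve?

Evaluate utility at each bundle:
U(A) = 1805.000.
U(B) = 578.000.
U(C) = 1445.000.
Highest utility is A, so A ≻ C ≻ B.

Bundle A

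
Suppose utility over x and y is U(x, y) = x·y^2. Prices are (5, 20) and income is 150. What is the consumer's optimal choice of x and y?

x* = 10, y* = 5

MU_x = y^2 and MU_y = 2·x·y.
MRS = MU_x/MU_y = (1/2)·y/x.
Tangency: set MRS = p_x/p_y = 5/20 = 0.25.
So (1/2)·y/x = 0.25, i.e. y = 0.5·x.
Substitute into the budget 5·x + 20·y = 150: 15·x = 150, so x* = 10.
Then y* = 0.5·10 = 5.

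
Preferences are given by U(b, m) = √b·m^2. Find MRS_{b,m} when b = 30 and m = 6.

MRS = 0.05

MU_b = 0.5·b^(-0.5)·m^2 and MU_m = 2·√b·m.
MRS = MU_b/MU_m = (0.25)·m/b.
At (30, 6): MRS = 0.05.
That is, one extra unit of b is worth 0.05 units of m at the margin.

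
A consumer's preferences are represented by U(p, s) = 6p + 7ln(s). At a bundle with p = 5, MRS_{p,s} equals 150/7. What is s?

MU_p = 6, MU_s = 7/s.
MRS = 6 ÷ (7/s).
MRS depends only on s: (6/7)·s = 150/7 ⇒ s = (150/7)/(6/7) = 25.

s = 25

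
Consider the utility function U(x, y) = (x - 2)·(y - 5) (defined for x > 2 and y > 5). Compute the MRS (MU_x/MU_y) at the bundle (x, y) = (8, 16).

MU_x = (y−5), MU_y = (x−2).
MRS = (y−5)/(x−2).
At (8, 16): MRS = 11/6.
That is, one extra unit of x is worth 11/6 units of y at the margin.

MRS = 11/6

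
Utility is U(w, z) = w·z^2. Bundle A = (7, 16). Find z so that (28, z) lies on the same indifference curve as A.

z = 8

U(7, 16) = 1792.
Set U(28, z) = 1792 and solve.
With w = 28: z^2 = 1792/28 = 64; taking the square root, z = 8.
Check: U(28, 8) = 1792.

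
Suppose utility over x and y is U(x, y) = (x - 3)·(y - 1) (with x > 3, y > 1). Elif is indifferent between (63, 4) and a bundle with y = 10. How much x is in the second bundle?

U(63, 4) = 180.
Set U(x, 10) = 180 and solve.
With y = 10: (10 − 1) = 9, so (x − 3) = 180/9 = 20.
So x = 3 + 20 = 23.
Check: U(23, 10) = 180.

x = 23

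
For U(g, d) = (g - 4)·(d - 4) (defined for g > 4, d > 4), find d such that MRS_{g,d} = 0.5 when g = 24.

MU_g = (d−4), MU_d = (g−4).
MRS = (d−4)/(g−4).
Substitute g = 24: MRS = (d − 4)/20. Setting this equal to 0.5 gives d − 4 = 0.5·20 = 10, so d = 14.

d = 14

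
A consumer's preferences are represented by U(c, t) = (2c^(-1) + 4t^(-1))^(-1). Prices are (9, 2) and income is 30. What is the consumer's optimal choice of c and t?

For CES with ρ = -1, MRS = (2/4)·(t/c)^2.
Tangency: set MRS = p_c/p_t = 9/2 = 4.5.
So (t/c)^2 = 9; taking the square root, t/c = 3, i.e. t = 3·c.
Substitute into the budget 9·c + 2·t = 30: 15·c = 30, so c* = 2 and t* = 3·2 = 6.

c* = 2, t* = 6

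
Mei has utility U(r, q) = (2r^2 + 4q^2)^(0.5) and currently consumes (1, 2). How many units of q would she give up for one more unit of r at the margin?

For CES with ρ = 2, MRS = (2/4)·(q/r)^(-1).
At (1, 2): MRS = 0.25.
So at (1, 2) the consumer would give up 0.25 units of q for one more unit of r.

MRS = 0.25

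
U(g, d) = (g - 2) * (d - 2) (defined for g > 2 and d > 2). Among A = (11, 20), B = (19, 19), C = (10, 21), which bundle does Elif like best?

Bundle B

Evaluate utility at each bundle:
U(A) = 162.
U(B) = 289.
U(C) = 152.
Highest utility is B, so B ≻ A ≻ C.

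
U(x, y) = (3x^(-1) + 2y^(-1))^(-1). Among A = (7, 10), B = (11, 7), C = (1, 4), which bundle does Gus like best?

Bundle B

Evaluate utility at each bundle:
U(A) = 1.591.
U(B) = 1.791.
U(C) = 0.286.
Highest utility is B, so B ≻ A ≻ C.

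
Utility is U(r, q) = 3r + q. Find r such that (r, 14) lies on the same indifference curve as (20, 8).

U(20, 8) = 68.
Set U(r, 14) = 68 and solve.
3r + 14 = 68 ⇒ 3r = 54 ⇒ r = 18.
Check: U(18, 14) = 68.

r = 18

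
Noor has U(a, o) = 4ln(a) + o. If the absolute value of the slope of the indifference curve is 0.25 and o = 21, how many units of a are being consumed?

a = 16

MU_a = 4/a, MU_o = 1.
MRS = 4/a ÷ 1.
MRS depends only on a: 4/a = 0.25 ⇒ a = 4/0.25 = 16.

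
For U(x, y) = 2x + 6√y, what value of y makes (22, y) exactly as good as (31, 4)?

y = 25

U(31, 4) = 74.
Set U(22, y) = 74 and solve.
With x = 22: 6√y = 74 − 2·22 = 30, so √y = 5 and y = 25.
Check: U(22, 25) = 74.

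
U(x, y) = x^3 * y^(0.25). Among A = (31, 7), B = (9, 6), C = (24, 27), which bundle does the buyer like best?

Bundle A

Evaluate utility at each bundle:
U(A) = 48457.342.
U(B) = 1140.947.
U(C) = 31511.906.
Highest utility is A, so A ≻ C ≻ B.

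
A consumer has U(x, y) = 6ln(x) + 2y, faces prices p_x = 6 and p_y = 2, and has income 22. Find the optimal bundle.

x* = 1, y* = 8

MU_x = 6/x, MU_y = 2.
MRS = 6/x ÷ 2.
Tangency: set MRS = p_x/p_y = 6/2 = 3.
MRS depends only on x: 3/x = 3 ⇒ x* = 3/3 = 1.
From the budget, 2·y = 22 − 6·1 = 16, so y* = 8.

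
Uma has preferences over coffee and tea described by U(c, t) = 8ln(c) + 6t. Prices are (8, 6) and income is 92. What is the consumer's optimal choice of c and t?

MU_c = 8/c, MU_t = 6.
MRS = 8/c ÷ 6.
Tangency: set MRS = p_c/p_t = 8/6 = 4/3.
MRS depends only on c: (4/3)/c = 4/3 ⇒ c* = (4/3)/(4/3) = 1.
From the budget, 6·t = 92 − 8·1 = 84, so t* = 14.

c* = 1, t* = 14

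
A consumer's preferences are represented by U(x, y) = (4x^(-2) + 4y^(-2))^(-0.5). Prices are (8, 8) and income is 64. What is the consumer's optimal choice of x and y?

x* = 4, y* = 4

For CES with ρ = -2, MRS = (y/x)^3.
Tangency: set MRS = p_x/p_y = 8/8 = 1.
So (y/x)^3 = 1; taking the cube root, y/x = 1, i.e. y = x.
Substitute into the budget 8·x + 8·y = 64: 16·x = 64, so x* = 4 and y* = 4.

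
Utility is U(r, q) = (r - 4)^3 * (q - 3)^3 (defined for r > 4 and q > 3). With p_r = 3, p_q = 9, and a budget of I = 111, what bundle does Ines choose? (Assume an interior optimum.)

MU_r = 3·(r−4)^2·(q−3)^3, MU_q = 3·(r−4)^3·(q−3)^2.
MRS = (q−3)/(r−4).
Tangency: set MRS = p_r/p_q = 3/9 = 1/3.
So (q − 3)/(r − 4) = 1/3, i.e. (q − 3) = (1/3)·(r − 4).
Rewrite the budget in excess-of-subsistence terms: 3·(r − 4) + 9·(q − 3) = 111 − 3·4 − 9·3 = 72.
Substituting, 6·(r − 4) = 72, so r − 4 = 12 and r* = 16.
Then q − 3 = (1/3)·12 = 4, so q* = 7.

r* = 16, q* = 7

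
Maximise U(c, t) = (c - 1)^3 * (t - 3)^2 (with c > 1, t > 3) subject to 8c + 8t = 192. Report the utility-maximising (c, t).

MU_c = 3·(c−1)^2·(t−3)^2, MU_t = 2·(c−1)^3·(t−3).
MRS = (3/2)·(t−3)/(c−1).
Tangency: set MRS = p_c/p_t = 8/8 = 1.
So (3/2)·(t − 3)/(c − 1) = 1, i.e. (t − 3) = (2/3)·(c − 1).
Rewrite the budget in excess-of-subsistence terms: 8·(c − 1) + 8·(t − 3) = 192 − 8·1 − 8·3 = 160.
Substituting, (40/3)·(c − 1) = 160, so c − 1 = 12 and c* = 13.
Then t − 3 = (2/3)·12 = 8, so t* = 11.

c* = 13, t* = 11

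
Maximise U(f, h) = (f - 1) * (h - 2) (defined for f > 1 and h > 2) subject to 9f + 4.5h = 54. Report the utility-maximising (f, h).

f* = 3, h* = 6

MU_f = (h−2), MU_h = (f−1).
MRS = (h−2)/(f−1).
Tangency: set MRS = p_f/p_h = 9/4.5 = 2.
So (h − 2)/(f − 1) = 2, i.e. (h − 2) = 2·(f − 1).
Rewrite the budget in excess-of-subsistence terms: 9·(f − 1) + 4.5·(h − 2) = 54 − 9·1 − 4.5·2 = 36.
Substituting, 18·(f − 1) = 36, so f − 1 = 2 and f* = 3.
Then h − 2 = 2·2 = 4, so h* = 6.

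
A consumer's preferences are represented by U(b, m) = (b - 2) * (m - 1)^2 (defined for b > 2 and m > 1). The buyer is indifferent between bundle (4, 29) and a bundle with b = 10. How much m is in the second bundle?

U(4, 29) = 1568.
Set U(10, m) = 1568 and solve.
With b = 10: (10 − 2) = 8, so (m − 1)^2 = 1568/8 = 196.
Taking the square root (with m > 1): m − 1 = 14, so m = 15.
Check: U(10, 15) = 1568.

m = 15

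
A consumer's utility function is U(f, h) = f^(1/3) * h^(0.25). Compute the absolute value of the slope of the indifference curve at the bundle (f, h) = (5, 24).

MRS = 6.4

MU_f = 1/3·f^(-2/3)·h^(0.25) and MU_h = 0.25·f^(1/3)·h^(-0.75).
MRS = MU_f/MU_h = (4/3)·h/f.
At (5, 24): MRS = 6.4.
The indifference curve has slope −6.4 at this bundle.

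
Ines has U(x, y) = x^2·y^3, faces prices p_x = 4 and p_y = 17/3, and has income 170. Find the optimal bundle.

MU_x = 2·x·y^3 and MU_y = 3·x^2·y^2.
MRS = MU_x/MU_y = (2/3)·y/x.
Tangency: set MRS = p_x/p_y = 4/(17/3) = 12/17.
So (2/3)·y/x = 12/17, i.e. y = (18/17)·x.
Substitute into the budget 4·x + (17/3)·y = 170: 10·x = 170, so x* = 17.
Then y* = (18/17)·17 = 18.

x* = 17, y* = 18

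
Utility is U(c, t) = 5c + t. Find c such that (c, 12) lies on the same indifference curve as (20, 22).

U(20, 22) = 122.
Set U(c, 12) = 122 and solve.
5c + 12 = 122 ⇒ 5c = 110 ⇒ c = 22.
Check: U(22, 12) = 122.

c = 22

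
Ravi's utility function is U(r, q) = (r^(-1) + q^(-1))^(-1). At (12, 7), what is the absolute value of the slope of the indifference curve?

MRS = 49/144

For CES with ρ = -1, MRS = (q/r)^2.
At (12, 7): MRS = 49/144.
So at (12, 7) the consumer would give up 49/144 units of q for one more unit of r.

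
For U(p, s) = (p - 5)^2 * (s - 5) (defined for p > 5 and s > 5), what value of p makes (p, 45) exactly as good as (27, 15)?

p = 16

U(27, 15) = 4840.
Set U(p, 45) = 4840 and solve.
With s = 45: (45 − 5) = 40, so (p − 5)^2 = 4840/40 = 121.
Taking the square root (with p > 5): p − 5 = 11, so p = 16.
Check: U(16, 45) = 4840.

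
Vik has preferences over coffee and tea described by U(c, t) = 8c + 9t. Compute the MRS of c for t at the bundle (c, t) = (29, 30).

MU_c = 8, MU_t = 9, so MRS = 8/9 at every bundle.
At (29, 30): MRS = 8/9.
The indifference curve has slope −8/9 at this bundle.

MRS = 8/9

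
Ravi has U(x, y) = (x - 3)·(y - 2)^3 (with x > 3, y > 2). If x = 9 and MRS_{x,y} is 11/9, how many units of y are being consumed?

y = 24

MU_x = (y−2)^3, MU_y = 3·(x−3)·(y−2)^2.
MRS = (1/3)·(y−2)/(x−3).
Substitute x = 9: MRS = (y − 2)/18. Setting this equal to 11/9 gives y − 2 = (11/9)·18 = 22, so y = 24.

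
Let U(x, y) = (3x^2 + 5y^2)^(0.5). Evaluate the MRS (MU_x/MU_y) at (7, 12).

For CES with ρ = 2, MRS = (3/5)·(y/x)^(-1).
At (7, 12): MRS = 0.35.
That is, one extra unit of x is worth 0.35 units of y at the margin.

MRS = 0.35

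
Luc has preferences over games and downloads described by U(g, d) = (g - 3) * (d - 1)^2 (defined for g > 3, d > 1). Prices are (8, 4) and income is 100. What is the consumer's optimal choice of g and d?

MU_g = (d−1)^2, MU_d = 2·(g−3)·(d−1).
MRS = (1/2)·(d−1)/(g−3).
Tangency: set MRS = p_g/p_d = 8/4 = 2.
So (1/2)·(d − 1)/(g − 3) = 2, i.e. (d − 1) = 4·(g − 3).
Rewrite the budget in excess-of-subsistence terms: 8·(g − 3) + 4·(d − 1) = 100 − 8·3 − 4·1 = 72.
Substituting, 24·(g − 3) = 72, so g − 3 = 3 and g* = 6.
Then d − 1 = 4·3 = 12, so d* = 13.

g* = 6, d* = 13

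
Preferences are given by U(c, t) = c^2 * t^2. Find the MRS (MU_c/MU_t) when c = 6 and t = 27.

MU_c = 2·c·t^2 and MU_t = 2·c^2·t.
MRS = MU_c/MU_t = t/c.
At (6, 27): MRS = 4.5.
That is, one extra unit of c is worth 4.5 units of t at the margin.

MRS = 4.5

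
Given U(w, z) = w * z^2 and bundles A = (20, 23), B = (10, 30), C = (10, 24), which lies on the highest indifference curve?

Evaluate utility at each bundle:
U(A) = 10580.
U(B) = 9000.
U(C) = 5760.
Highest utility is A, so A ≻ B ≻ C.

Bundle A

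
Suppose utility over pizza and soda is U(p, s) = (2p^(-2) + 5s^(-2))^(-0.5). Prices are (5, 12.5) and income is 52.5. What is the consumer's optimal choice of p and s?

p* = 3, s* = 3

For CES with ρ = -2, MRS = (2/5)·(s/p)^3.
Tangency: set MRS = p_p/p_s = 5/12.5 = 0.4.
So (s/p)^3 = 1; taking the cube root, s/p = 1, i.e. s = p.
Substitute into the budget 5·p + 12.5·s = 52.5: 17.5·p = 52.5, so p* = 3 and s* = 3.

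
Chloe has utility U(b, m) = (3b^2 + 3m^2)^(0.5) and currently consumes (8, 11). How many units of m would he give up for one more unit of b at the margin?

MRS = 8/11

For CES with ρ = 2, MRS = (m/b)^(-1).
At (8, 11): MRS = 8/11.
The indifference curve has slope −8/11 at this bundle.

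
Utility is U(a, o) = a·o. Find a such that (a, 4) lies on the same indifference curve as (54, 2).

U(54, 2) = 108.
Set U(a, 4) = 108 and solve.
With o = 4: a = 108/4 = 27.
Check: U(27, 4) = 108.

a = 27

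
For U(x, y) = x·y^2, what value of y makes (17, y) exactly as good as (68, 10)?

U(68, 10) = 6800.
Set U(17, y) = 6800 and solve.
With x = 17: y^2 = 6800/17 = 400; taking the square root, y = 20.
Check: U(17, 20) = 6800.

y = 20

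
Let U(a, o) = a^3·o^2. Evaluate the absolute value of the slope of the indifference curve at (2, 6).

MU_a = 3·a^2·o^2 and MU_o = 2·a^3·o.
MRS = MU_a/MU_o = (3/2)·o/a.
At (2, 6): MRS = 4.5.
So at (2, 6) the consumer would give up 4.5 units of o for one more unit of a.

MRS = 4.5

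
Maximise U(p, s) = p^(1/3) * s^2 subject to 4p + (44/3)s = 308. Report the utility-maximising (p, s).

MU_p = 1/3·p^(-2/3)·s^2 and MU_s = 2·p^(1/3)·s.
MRS = MU_p/MU_s = (1/6)·s/p.
Tangency: set MRS = p_p/p_s = 4/(44/3) = 3/11.
So (1/6)·s/p = 3/11, i.e. s = (18/11)·p.
Substitute into the budget 4·p + (44/3)·s = 308: 28·p = 308, so p* = 11.
Then s* = (18/11)·11 = 18.

p* = 11, s* = 18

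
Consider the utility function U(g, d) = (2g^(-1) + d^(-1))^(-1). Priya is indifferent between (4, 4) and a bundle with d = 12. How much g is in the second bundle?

U depends on (g, d) only through S = 2g^(-1) + d^(-1), so equal utility means equal S. At (4, 4): S = 0.75.
With d = 12: 12^(-1) = 1/12, so 2g^(-1) = 0.75 − 1/12 = 2/3, i.e. g^(-1) = 1/3.
Hence g = 1/(1/3) = 3.
Check: U(3, 12) = 1.3333.

g = 3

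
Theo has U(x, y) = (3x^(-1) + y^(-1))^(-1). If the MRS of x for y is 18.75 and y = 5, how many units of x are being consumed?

For CES with ρ = -1, MRS = (3/1)·(y/x)^2.
Setting (3/1)·(5/x)^2 = 18.75 gives (5/x)^2 = 6.25, so 5/x = 2.5 and x = 2.

x = 2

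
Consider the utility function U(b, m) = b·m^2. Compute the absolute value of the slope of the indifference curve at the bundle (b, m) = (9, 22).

MU_b = m^2 and MU_m = 2·b·m.
MRS = MU_b/MU_m = (1/2)·m/b.
At (9, 22): MRS = 11/9.
That is, one extra unit of b is worth 11/9 units of m at the margin.

MRS = 11/9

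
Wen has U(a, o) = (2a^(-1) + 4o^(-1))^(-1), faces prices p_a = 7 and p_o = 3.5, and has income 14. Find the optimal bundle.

For CES with ρ = -1, MRS = (2/4)·(o/a)^2.
Tangency: set MRS = p_a/p_o = 7/3.5 = 2.
So (o/a)^2 = 4; taking the square root, o/a = 2, i.e. o = 2·a.
Substitute into the budget 7·a + 3.5·o = 14: 14·a = 14, so a* = 1 and o* = 2·1 = 2.

a* = 1, o* = 2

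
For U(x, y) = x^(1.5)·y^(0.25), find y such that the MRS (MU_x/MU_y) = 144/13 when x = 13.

MU_x = 1.5·√x·y^(0.25) and MU_y = 0.25·x^(1.5)·y^(-0.75).
MRS = MU_x/MU_y = (6)·y/x.
Substitute x = 13: MRS = y/(13/6). Setting y/(13/6) = 144/13 gives y = (144/13)·(13/6) = 24.

y = 24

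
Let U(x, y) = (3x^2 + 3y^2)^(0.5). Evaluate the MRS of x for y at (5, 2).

For CES with ρ = 2, MRS = (y/x)^(-1).
At (5, 2): MRS = 2.5.
That is, one extra unit of x is worth 2.5 units of y at the margin.

MRS = 2.5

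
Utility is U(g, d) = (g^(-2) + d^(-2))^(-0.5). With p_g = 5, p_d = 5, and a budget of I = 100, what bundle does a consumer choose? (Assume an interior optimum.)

g* = 10, d* = 10

For CES with ρ = -2, MRS = (d/g)^3.
Tangency: set MRS = p_g/p_d = 5/5 = 1.
So (d/g)^3 = 1; taking the cube root, d/g = 1, i.e. d = g.
Substitute into the budget 5·g + 5·d = 100: 10·g = 100, so g* = 10 and d* = 10.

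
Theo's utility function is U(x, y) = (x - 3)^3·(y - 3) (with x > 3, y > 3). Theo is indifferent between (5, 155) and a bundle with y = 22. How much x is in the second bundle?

x = 7

U(5, 155) = 1216.
Set U(x, 22) = 1216 and solve.
With y = 22: (22 − 3) = 19, so (x − 3)^3 = 1216/19 = 64.
Taking the cube root (with x > 3): x − 3 = 4, so x = 7.
Check: U(7, 22) = 1216.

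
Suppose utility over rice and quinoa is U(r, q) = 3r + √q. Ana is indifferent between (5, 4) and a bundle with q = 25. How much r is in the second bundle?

U(5, 4) = 17.
Set U(r, 25) = 17 and solve.
With q = 25: √25 = 5, so 3r = 17 − 5 = 12 and r = 4.
Check: U(4, 25) = 17.

r = 4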